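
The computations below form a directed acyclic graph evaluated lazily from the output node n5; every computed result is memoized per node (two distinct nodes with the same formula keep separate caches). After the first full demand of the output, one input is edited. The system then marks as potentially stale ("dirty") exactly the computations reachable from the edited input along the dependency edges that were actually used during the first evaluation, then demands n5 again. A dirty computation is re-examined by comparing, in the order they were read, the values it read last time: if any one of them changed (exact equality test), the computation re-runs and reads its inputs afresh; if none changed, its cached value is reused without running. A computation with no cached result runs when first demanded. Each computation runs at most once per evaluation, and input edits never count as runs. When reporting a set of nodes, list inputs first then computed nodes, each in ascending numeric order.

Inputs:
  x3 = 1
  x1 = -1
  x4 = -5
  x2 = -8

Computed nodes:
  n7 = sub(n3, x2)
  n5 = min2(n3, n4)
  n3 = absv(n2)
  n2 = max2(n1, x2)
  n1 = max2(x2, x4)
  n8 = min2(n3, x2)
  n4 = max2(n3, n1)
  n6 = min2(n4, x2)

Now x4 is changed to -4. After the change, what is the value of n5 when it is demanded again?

First demand of the output computes:
  n1 = max2(-8, -5) = -5
  n2 = max2(-5, -8) = -5
  n3 = absv(-5) = 5
  n4 = max2(5, -5) = 5
  n5 = min2(5, 5) = 5

After the edit, cleaning proceeds:
  n1: a read changed (x4 -5->-4) — executes, giving -4.
  n2: a read changed (n1 -5->-4) — executes, giving -4.
  n3: a read changed (n2 -5->-4) — executes, giving 4.
  n4: a read changed (n3 5->4; n1 -5->-4) — executes, giving 4.
  n5: a read changed (n3 5->4; n4 5->4) — executes, giving 4.

Demanding n5 again yields 4.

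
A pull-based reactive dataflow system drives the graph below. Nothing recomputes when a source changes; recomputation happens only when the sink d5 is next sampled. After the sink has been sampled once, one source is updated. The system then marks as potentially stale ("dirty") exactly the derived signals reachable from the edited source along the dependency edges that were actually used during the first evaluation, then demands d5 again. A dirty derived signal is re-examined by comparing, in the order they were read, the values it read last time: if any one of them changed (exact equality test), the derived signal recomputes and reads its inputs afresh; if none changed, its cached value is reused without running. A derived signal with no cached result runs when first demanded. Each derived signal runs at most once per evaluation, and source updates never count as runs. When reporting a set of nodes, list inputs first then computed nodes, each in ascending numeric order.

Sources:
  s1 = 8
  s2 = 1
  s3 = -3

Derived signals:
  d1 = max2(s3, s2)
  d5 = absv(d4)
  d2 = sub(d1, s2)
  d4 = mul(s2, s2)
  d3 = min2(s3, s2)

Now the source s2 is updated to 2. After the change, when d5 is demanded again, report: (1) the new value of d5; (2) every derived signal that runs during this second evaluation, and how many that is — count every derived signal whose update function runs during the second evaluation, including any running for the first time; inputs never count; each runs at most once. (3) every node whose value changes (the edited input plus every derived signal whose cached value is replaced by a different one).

First evaluation (everything demanded from the output):
  d4 = mul(1, 1) = 1
  d5 = absv(1) = 1

Propagation after the edit:
  d4: runs — s2 1->2; s2 1->2; result 4.
  d5: runs — d4 1->4; result 4.

New value of d5: 4.
Derived signals that run: d4, d5 — 2 in total.
Values that change: s2, d4, d5.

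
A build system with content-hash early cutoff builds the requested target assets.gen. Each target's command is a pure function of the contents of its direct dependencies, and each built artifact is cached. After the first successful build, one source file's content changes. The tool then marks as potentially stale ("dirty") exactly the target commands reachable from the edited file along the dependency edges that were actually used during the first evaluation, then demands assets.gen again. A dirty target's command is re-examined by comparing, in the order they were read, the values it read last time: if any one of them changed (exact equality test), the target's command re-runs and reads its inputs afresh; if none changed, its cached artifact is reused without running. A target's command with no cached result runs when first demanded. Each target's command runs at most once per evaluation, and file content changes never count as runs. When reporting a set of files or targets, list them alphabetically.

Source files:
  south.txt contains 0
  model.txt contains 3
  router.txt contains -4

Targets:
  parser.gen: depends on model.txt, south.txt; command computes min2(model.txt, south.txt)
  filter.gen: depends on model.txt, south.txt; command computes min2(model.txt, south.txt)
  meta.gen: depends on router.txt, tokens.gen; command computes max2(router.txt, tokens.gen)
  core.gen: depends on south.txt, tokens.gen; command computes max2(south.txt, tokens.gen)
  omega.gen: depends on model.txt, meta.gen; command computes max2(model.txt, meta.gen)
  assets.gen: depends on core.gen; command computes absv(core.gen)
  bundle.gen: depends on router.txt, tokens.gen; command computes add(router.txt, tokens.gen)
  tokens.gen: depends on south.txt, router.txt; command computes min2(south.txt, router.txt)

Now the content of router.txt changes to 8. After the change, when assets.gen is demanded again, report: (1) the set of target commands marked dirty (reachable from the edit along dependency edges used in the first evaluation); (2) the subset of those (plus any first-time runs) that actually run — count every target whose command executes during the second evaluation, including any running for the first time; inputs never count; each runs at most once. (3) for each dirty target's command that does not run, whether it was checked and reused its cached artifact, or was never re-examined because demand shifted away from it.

First evaluation (everything demanded from the output):
  tokens.gen = min2(0, -4) = -4
  core.gen = max2(0, -4) = 0
  assets.gen = absv(0) = 0

Propagation after the edit:
  tokens.gen: runs — router.txt -4->8; result 0.
  core.gen: runs — tokens.gen -4->0; result 0 (same value as before).
  assets.gen: checked — values it read are unchanged (core.gen unchanged); reused cached 0 without running.

Key observation: the change is absorbed at core.gen — it re-runs but produces the same value, and the output's value is unchanged.

Marked dirty: assets.gen, core.gen, tokens.gen.
Target commands that run: core.gen, tokens.gen — 2 in total.
Checked but reused from cache: assets.gen.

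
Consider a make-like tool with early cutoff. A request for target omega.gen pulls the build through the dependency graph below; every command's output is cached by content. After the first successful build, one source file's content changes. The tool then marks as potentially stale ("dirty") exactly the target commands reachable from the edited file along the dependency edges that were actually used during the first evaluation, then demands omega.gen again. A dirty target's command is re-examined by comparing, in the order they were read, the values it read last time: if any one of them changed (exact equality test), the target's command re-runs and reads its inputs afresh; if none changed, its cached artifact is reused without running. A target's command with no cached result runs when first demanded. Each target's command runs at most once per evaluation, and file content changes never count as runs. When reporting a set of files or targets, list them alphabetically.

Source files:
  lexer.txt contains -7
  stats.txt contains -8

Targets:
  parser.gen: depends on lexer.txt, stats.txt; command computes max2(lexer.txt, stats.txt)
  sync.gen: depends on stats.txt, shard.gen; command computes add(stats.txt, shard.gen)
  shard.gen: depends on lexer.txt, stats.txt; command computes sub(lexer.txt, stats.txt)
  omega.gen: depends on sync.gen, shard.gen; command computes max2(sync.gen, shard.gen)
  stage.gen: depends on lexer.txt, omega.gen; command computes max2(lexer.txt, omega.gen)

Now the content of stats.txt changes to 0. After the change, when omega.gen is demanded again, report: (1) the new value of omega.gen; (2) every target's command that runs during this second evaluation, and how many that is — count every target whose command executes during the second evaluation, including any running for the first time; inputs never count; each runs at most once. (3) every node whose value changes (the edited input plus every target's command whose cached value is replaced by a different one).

First demand of the output computes:
  shard.gen = sub(-7, -8) = 1
  sync.gen = add(-8, 1) = -7
  omega.gen = max2(-7, 1) = 1

After the edit, cleaning proceeds:
  shard.gen: a read changed (stats.txt -8->0) — executes, giving -7.
  sync.gen: a read changed (stats.txt -8->0; shard.gen 1->-7) — executes, giving -7 — identical to its old value.
  omega.gen: a read changed (shard.gen 1->-7) — executes, giving -7.

Demanding omega.gen again yields -7.
3 target commands run: omega.gen, shard.gen, sync.gen.
The nodes whose values change: omega.gen, shard.gen, stats.txt.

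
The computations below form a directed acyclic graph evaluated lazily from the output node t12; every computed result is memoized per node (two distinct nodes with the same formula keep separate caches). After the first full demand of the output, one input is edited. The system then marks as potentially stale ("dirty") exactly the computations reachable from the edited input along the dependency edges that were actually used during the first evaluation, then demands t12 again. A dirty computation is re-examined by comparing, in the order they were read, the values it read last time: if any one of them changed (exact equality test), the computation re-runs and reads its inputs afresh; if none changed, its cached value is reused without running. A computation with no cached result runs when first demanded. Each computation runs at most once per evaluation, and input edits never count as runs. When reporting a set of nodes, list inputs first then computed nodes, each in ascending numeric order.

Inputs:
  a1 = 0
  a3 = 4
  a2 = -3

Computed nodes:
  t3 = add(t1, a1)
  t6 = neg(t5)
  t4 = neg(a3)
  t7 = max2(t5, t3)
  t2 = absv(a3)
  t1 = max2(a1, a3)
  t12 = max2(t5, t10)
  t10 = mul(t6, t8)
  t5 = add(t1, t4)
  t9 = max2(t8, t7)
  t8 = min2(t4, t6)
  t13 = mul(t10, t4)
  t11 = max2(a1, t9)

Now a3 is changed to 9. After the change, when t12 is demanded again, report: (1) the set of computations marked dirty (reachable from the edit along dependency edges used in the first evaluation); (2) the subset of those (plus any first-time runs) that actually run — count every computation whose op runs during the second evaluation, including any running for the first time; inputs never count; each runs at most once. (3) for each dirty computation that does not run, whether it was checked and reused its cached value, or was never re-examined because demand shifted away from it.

The edit dirties: t1, t4, t5, t6, t8, t10, t12.
5 computations run: t1, t4, t5, t8, t10.
Cache hits after checking: t6, t12.
Note where the cutoff bites: t6 is checked, finds nothing changed, and keeps its cache.

First demand of the output computes:
  t1 = max2(0, 4) = 4
  t4 = neg(4) = -4
  t5 = add(4, -4) = 0
  t6 = neg(0) = 0
  t8 = min2(-4, 0) = -4
  t10 = mul(0, -4) = 0
  t12 = max2(0, 0) = 0

After the edit, cleaning proceeds:
  t1: a read changed (a3 4->9) — executes, giving 9.
  t4: a read changed (a3 4->9) — executes, giving -9.
  t5: a read changed (t1 4->9; t4 -4->-9) — executes, giving 0 — identical to its old value.
  t6: dirty, but its reads are unchanged (t5 unchanged); cached 0 stands.
  t8: a read changed (t4 -4->-9) — executes, giving -9.
  t10: a read changed (t8 -4->-9) — executes, giving 0 — identical to its old value.
  t12: dirty, but its reads are unchanged (t5 unchanged, t10 unchanged); cached 0 stands.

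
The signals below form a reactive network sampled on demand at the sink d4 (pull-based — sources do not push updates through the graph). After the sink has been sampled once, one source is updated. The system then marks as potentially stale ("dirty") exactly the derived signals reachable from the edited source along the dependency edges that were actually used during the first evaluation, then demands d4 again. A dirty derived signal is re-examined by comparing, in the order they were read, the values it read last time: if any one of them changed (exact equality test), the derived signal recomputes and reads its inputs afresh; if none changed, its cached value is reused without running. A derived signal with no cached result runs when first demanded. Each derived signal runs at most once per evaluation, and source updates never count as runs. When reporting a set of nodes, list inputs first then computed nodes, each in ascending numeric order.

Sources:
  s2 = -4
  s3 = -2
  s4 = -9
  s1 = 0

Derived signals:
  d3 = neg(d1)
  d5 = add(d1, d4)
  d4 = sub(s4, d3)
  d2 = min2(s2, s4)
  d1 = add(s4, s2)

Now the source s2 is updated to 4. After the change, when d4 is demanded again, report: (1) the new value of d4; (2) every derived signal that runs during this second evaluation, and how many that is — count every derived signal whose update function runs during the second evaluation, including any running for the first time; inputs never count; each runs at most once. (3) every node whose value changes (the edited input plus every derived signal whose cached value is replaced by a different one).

Initial pass — values computed on the first demand:
  d1 = add(-9, -4) = -13
  d3 = neg(-13) = 13
  d4 = sub(-9, 13) = -22

Second demand — change propagation:
  d1: re-runs because s2 -4->4; new result -5.
  d3: re-runs because d1 -13->-5; new result 5.
  d4: re-runs because d3 13->5; new result -14.

d4 now evaluates to -14.
Run set: d1, d3, d4 (3 run).
Changed values: s2, d1, d3, d4.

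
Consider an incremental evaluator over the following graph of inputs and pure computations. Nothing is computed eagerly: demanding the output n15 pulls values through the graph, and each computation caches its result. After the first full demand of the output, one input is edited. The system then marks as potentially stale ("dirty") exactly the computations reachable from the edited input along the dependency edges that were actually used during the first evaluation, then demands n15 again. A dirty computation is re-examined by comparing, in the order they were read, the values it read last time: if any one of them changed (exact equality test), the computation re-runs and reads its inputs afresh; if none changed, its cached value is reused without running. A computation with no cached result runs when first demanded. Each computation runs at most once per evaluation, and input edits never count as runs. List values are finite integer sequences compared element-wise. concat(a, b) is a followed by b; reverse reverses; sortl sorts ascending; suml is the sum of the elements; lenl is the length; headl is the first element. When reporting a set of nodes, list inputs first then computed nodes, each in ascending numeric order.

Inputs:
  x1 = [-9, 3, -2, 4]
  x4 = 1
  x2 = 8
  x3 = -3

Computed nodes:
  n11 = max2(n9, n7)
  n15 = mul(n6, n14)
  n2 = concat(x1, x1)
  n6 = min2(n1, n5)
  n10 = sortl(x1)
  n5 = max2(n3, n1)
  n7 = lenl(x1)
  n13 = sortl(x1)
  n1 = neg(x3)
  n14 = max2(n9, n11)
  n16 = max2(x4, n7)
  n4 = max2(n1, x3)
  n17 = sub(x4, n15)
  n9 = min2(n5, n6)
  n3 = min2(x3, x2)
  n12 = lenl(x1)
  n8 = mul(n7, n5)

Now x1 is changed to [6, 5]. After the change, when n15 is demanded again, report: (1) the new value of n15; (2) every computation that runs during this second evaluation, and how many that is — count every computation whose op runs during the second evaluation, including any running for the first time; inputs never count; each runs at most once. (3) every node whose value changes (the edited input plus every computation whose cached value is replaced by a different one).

n15 now evaluates to 9.
Run set: n7, n11, n14, n15 (4 run).
Changed values: x1, n7, n11, n14, n15.

Initial pass — values computed on the first demand:
  n1 = neg(-3) = 3
  n3 = min2(-3, 8) = -3
  n5 = max2(-3, 3) = 3
  n6 = min2(3, 3) = 3
  n7 = lenl([-9, 3, -2, 4]) = 4
  n9 = min2(3, 3) = 3
  n11 = max2(3, 4) = 4
  n14 = max2(3, 4) = 4
  n15 = mul(3, 4) = 12

Second demand — change propagation:
  n7: re-runs because x1 [-9, 3, -2, 4]->[6, 5]; new result 2.
  n11: re-runs because n7 4->2; new result 3.
  n14: re-runs because n11 4->3; new result 3.
  n15: re-runs because n14 4->3; new result 9.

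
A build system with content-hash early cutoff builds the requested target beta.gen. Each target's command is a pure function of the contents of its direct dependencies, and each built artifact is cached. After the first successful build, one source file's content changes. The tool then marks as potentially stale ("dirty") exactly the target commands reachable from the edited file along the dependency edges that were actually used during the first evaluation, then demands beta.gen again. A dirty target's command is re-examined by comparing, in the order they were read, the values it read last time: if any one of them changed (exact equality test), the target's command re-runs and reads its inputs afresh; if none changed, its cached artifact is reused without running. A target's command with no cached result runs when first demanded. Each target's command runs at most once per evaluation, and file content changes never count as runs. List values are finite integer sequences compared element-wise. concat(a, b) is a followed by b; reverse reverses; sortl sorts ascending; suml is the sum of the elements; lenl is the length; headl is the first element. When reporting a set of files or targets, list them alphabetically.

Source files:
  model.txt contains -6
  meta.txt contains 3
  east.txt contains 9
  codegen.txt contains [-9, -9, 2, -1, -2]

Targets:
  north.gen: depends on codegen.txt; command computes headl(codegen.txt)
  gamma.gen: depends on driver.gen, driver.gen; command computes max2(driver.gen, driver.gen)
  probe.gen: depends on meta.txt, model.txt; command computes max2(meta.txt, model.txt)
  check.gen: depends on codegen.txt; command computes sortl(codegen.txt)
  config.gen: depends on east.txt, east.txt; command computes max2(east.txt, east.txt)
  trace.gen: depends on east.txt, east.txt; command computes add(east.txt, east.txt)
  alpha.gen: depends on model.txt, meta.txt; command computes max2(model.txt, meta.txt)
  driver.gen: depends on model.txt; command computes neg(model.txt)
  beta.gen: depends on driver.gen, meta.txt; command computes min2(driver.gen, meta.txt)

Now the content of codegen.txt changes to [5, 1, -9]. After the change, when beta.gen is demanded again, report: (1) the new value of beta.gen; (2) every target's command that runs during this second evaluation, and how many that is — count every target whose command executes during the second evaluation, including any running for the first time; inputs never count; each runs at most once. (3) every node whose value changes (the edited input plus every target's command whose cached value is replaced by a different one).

First evaluation (everything demanded from the output):
  driver.gen = neg(-6) = 6
  beta.gen = min2(6, 3) = 3

Propagation after the edit:
  codegen.txt feeds no computation that the output demands — nothing is marked dirty and nothing runs.

Key observation: codegen.txt is never demanded by the output, so the edit triggers no recomputation at all.

New value of beta.gen: 3.
Target commands that run: none — 0 in total.
Values that change: codegen.txt.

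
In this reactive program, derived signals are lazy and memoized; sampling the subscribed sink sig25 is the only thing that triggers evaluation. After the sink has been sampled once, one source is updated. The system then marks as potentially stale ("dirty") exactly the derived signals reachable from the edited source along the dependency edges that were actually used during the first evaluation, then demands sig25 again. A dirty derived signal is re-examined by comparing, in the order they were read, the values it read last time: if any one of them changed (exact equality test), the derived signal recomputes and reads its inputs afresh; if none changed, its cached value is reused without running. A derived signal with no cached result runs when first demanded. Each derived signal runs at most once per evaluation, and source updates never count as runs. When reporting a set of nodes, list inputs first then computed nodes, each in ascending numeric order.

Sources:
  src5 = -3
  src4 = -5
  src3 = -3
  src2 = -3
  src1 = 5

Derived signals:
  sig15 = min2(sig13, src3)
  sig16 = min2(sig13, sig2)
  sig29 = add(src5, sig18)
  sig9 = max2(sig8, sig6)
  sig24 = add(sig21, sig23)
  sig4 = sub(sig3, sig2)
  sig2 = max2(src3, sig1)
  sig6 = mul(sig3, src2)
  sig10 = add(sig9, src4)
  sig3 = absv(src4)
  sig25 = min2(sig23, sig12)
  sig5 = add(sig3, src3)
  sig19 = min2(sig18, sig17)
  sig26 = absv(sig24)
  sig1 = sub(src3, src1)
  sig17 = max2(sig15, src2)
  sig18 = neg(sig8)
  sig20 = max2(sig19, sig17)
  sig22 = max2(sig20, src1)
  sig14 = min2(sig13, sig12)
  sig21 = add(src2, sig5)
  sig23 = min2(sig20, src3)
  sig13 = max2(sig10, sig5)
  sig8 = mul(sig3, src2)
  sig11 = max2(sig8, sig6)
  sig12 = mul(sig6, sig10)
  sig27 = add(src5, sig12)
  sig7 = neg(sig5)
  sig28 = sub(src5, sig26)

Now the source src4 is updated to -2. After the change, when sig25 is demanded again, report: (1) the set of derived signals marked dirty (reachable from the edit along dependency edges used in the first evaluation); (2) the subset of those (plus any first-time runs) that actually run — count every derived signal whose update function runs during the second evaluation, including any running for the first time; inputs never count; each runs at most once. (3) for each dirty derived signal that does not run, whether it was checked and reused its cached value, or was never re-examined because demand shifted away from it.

The edit dirties: sig3, sig5, sig6, sig8, sig9, sig10, sig12, sig13, sig15, sig17, sig18, sig19, sig20, sig23, sig25.
12 derived signals run: sig3, sig5, sig6, sig8, sig9, sig10, sig12, sig13, sig15, sig18, sig19, sig25.
Cache hits after checking: sig17, sig20, sig23.
Note where the cutoff bites: sig17 is checked, finds nothing changed, and keeps its cache.

First demand of the output computes:
  sig3 = absv(-5) = 5
  sig5 = add(5, -3) = 2
  sig6 = mul(5, -3) = -15
  sig8 = mul(5, -3) = -15
  sig9 = max2(-15, -15) = -15
  sig10 = add(-15, -5) = -20
  sig12 = mul(-15, -20) = 300
  sig13 = max2(-20, 2) = 2
  sig15 = min2(2, -3) = -3
  sig17 = max2(-3, -3) = -3
  sig18 = neg(-15) = 15
  sig19 = min2(15, -3) = -3
  sig20 = max2(-3, -3) = -3
  sig23 = min2(-3, -3) = -3
  sig25 = min2(-3, 300) = -3

After the edit, cleaning proceeds:
  sig3: a read changed (src4 -5->-2) — executes, giving 2.
  sig5: a read changed (sig3 5->2) — executes, giving -1.
  sig6: a read changed (sig3 5->2) — executes, giving -6.
  sig8: a read changed (sig3 5->2) — executes, giving -6.
  sig9: a read changed (sig8 -15->-6; sig6 -15->-6) — executes, giving -6.
  sig10: a read changed (sig9 -15->-6; src4 -5->-2) — executes, giving -8.
  sig12: a read changed (sig6 -15->-6; sig10 -20->-8) — executes, giving 48.
  sig13: a read changed (sig10 -20->-8; sig5 2->-1) — executes, giving -1.
  sig15: a read changed (sig13 2->-1) — executes, giving -3 — identical to its old value.
  sig17: dirty, but its reads are unchanged (sig15 unchanged, src2 unchanged); cached -3 stands.
  sig18: a read changed (sig8 -15->-6) — executes, giving 6.
  sig19: a read changed (sig18 15->6) — executes, giving -3 — identical to its old value.
  sig20: dirty, but its reads are unchanged (sig19 unchanged, sig17 unchanged); cached -3 stands.
  sig23: dirty, but its reads are unchanged (sig20 unchanged, src3 unchanged); cached -3 stands.
  sig25: a read changed (sig12 300->48) — executes, giving -3 — identical to its old value.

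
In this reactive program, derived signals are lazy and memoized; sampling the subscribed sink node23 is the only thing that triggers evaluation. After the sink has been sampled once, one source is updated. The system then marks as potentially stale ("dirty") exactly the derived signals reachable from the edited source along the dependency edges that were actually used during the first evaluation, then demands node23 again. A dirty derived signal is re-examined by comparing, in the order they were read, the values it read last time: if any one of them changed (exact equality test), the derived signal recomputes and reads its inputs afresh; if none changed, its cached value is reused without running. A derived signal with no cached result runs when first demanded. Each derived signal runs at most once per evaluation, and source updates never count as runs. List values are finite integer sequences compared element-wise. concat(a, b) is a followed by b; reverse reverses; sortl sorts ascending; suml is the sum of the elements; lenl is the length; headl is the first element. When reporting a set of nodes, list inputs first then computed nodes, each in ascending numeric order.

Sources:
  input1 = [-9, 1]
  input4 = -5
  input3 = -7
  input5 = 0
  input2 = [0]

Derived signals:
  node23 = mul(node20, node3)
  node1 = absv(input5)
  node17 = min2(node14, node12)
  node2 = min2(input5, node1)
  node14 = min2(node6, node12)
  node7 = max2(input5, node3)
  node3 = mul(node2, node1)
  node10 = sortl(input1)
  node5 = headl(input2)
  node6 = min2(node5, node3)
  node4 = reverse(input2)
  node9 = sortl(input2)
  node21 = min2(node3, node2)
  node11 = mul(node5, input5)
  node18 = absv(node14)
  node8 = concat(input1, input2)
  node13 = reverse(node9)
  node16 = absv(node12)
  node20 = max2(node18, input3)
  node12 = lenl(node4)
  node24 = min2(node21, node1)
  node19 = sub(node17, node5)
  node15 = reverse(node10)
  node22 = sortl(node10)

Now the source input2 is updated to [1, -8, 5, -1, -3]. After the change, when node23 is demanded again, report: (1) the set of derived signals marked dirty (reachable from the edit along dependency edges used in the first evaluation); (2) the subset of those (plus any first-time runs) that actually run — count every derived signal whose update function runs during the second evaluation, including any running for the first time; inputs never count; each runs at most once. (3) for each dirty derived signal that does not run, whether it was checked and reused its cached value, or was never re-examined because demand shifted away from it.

The edit dirties: node4, node5, node6, node12, node14, node18, node20, node23.
5 derived signals run: node4, node5, node6, node12, node14.
Cache hits after checking: node18, node20, node23.
Note where the cutoff bites: node18 is checked, finds nothing changed, and keeps its cache.

First demand of the output computes:
  node1 = absv(0) = 0
  node2 = min2(0, 0) = 0
  node3 = mul(0, 0) = 0
  node4 = reverse([0]) = [0]
  node5 = headl([0]) = 0
  node6 = min2(0, 0) = 0
  node12 = lenl([0]) = 1
  node14 = min2(0, 1) = 0
  node18 = absv(0) = 0
  node20 = max2(0, -7) = 0
  node23 = mul(0, 0) = 0

After the edit, cleaning proceeds:
  node4: a read changed (input2 [0]->[1, -8, 5, -1, -3]) — executes, giving [-3, -1, 5, -8, 1].
  node5: a read changed (input2 [0]->[1, -8, 5, -1, -3]) — executes, giving 1.
  node6: a read changed (node5 0->1) — executes, giving 0 — identical to its old value.
  node12: a read changed (node4 [0]->[-3, -1, 5, -8, 1]) — executes, giving 5.
  node14: a read changed (node12 1->5) — executes, giving 0 — identical to its old value.
  node18: dirty, but its reads are unchanged (node14 unchanged); cached 0 stands.
  node20: dirty, but its reads are unchanged (node18 unchanged, input3 unchanged); cached 0 stands.
  node23: dirty, but its reads are unchanged (node20 unchanged, node3 unchanged); cached 0 stands.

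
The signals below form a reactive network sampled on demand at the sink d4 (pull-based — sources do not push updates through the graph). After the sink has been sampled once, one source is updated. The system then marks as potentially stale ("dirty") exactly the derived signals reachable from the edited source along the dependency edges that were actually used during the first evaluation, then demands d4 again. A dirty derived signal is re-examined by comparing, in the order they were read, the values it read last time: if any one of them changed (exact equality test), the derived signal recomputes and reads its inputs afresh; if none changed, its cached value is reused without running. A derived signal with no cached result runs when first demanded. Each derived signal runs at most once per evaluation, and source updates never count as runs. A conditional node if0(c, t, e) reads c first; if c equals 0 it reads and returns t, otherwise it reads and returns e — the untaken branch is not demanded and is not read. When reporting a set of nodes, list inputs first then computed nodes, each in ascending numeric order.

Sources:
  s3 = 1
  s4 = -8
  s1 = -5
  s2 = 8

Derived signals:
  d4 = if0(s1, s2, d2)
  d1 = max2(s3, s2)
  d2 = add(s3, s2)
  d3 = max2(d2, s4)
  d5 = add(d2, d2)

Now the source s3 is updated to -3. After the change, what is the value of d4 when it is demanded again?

d4 now evaluates to 5.

Initial pass — values computed on the first demand:
  d2 = add(1, 8) = 9
  d4 = if0(s1=-5 -> else branch d2) = 9

Second demand — change propagation:
  d2: re-runs because s3 1->-3; new result 5.
  d4: re-runs because d2 9->5; new result 5.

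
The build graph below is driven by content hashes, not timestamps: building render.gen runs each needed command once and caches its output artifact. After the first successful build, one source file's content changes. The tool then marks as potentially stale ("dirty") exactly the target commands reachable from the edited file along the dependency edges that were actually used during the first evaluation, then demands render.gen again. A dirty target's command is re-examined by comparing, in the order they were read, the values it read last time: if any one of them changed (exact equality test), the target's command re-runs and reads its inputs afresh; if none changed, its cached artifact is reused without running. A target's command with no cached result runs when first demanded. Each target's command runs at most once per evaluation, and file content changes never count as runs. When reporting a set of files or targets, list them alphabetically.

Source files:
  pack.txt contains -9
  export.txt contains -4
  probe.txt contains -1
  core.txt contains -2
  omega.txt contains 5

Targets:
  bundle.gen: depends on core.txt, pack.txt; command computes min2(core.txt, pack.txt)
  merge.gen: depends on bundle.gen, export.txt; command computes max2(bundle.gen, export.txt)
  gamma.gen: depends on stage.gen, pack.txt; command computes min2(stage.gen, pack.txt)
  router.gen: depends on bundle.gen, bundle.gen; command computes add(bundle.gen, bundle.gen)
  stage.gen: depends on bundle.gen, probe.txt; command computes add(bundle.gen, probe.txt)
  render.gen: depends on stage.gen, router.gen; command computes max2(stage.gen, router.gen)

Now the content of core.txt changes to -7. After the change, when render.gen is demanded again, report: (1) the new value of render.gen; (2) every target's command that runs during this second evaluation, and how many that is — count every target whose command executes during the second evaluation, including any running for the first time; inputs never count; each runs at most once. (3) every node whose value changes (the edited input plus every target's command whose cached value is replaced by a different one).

render.gen now evaluates to -10.
Run set: bundle.gen (1 run).
Changed values: core.txt.
The important point: bundle.gen recomputes to an identical value, and the output ends up unchanged.

Initial pass — values computed on the first demand:
  bundle.gen = min2(-2, -9) = -9
  router.gen = add(-9, -9) = -18
  stage.gen = add(-9, -1) = -10
  render.gen = max2(-10, -18) = -10

Second demand — change propagation:
  bundle.gen: re-runs because core.txt -2->-7; new result -9 (unchanged).
  router.gen: re-examined; everything it read last time is the same (bundle.gen unchanged, bundle.gen unchanged) — cache -18 kept, no run.
  stage.gen: re-examined; everything it read last time is the same (bundle.gen unchanged, probe.txt unchanged) — cache -10 kept, no run.
  render.gen: re-examined; everything it read last time is the same (stage.gen unchanged, router.gen unchanged) — cache -10 kept, no run.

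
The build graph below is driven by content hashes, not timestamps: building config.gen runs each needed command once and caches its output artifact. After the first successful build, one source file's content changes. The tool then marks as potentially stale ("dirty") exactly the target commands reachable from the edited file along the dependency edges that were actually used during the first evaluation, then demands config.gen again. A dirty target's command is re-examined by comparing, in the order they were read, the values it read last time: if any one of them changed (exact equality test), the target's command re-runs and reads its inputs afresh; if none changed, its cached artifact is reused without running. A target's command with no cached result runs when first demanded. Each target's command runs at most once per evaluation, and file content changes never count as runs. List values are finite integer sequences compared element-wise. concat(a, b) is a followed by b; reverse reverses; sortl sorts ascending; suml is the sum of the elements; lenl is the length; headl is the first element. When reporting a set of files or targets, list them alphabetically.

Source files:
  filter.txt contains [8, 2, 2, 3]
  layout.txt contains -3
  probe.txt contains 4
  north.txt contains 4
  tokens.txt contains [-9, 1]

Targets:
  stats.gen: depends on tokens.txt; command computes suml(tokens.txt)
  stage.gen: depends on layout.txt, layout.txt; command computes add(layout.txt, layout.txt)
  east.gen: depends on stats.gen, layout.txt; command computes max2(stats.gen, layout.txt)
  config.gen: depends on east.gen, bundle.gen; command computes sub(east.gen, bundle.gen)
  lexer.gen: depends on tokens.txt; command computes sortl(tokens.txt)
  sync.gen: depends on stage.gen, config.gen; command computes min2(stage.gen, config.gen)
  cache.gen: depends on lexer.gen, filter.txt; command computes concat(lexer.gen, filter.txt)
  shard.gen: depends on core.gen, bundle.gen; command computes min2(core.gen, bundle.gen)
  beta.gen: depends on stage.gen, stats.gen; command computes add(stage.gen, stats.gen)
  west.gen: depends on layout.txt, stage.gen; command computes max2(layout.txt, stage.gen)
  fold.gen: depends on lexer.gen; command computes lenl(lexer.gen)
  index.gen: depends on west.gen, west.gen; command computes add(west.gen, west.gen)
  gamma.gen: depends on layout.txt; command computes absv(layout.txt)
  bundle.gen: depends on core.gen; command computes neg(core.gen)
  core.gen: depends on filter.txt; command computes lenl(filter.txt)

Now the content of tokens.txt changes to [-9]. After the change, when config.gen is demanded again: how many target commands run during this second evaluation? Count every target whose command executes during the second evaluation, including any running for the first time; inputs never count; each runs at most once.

Initial pass — values computed on the first demand:
  core.gen = lenl([8, 2, 2, 3]) = 4
  bundle.gen = neg(4) = -4
  stats.gen = suml([-9, 1]) = -8
  east.gen = max2(-8, -3) = -3
  config.gen = sub(-3, -4) = 1

Second demand — change propagation:
  stats.gen: re-runs because tokens.txt [-9, 1]->[-9]; new result -9.
  east.gen: re-runs because stats.gen -8->-9; new result -3 (unchanged).
  config.gen: re-examined; everything it read last time is the same (east.gen unchanged, bundle.gen unchanged) — cache 1 kept, no run.

The important point: east.gen recomputes to an identical value, and the output ends up unchanged.

Run set: east.gen, stats.gen (2 run).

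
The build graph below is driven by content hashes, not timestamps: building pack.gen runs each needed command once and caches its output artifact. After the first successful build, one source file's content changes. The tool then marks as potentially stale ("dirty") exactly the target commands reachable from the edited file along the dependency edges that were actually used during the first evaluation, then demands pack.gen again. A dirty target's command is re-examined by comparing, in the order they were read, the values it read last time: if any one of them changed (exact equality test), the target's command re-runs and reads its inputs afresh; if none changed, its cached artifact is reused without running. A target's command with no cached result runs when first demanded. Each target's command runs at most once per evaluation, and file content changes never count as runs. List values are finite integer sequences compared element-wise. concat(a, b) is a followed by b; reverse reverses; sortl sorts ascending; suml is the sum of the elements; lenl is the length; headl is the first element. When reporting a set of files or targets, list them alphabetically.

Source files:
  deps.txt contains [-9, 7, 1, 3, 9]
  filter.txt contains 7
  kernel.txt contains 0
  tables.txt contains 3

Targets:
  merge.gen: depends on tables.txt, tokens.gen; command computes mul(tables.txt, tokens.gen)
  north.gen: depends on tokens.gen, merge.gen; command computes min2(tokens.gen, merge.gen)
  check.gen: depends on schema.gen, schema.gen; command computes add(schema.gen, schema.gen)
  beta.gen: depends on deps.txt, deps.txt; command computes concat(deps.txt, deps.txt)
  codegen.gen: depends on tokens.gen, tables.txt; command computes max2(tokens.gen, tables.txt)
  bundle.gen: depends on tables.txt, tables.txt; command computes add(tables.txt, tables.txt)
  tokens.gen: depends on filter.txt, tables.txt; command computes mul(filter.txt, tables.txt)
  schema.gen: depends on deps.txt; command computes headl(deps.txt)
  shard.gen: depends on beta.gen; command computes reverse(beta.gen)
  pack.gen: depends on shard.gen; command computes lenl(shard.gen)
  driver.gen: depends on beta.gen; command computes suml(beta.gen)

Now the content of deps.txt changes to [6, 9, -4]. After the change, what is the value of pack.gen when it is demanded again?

pack.gen now evaluates to 6.

Initial pass — values computed on the first demand:
  beta.gen = concat([-9, 7, 1, 3, 9], [-9, 7, 1, 3, 9]) = [-9, 7, 1, 3, 9, -9, 7, 1, 3, 9]
  shard.gen = reverse([-9, 7, 1, 3, 9, -9, 7, 1, 3, 9]) = [9, 3, 1, 7, -9, 9, 3, 1, 7, -9]
  pack.gen = lenl([9, 3, 1, 7, -9, 9, 3, 1, 7, -9]) = 10

Second demand — change propagation:
  beta.gen: re-runs because deps.txt [-9, 7, 1, 3, 9]->[6, 9, -4]; deps.txt [-9, 7, 1, 3, 9]->[6, 9, -4]; new result [6, 9, -4, 6, 9, -4].
  shard.gen: re-runs because beta.gen [-9, 7, 1, 3, 9, -9, 7, 1, 3, 9]->[6, 9, -4, 6, 9, -4]; new result [-4, 9, 6, -4, 9, 6].
  pack.gen: re-runs because shard.gen [9, 3, 1, 7, -9, 9, 3, 1, 7, -9]->[-4, 9, 6, -4, 9, 6]; new result 6.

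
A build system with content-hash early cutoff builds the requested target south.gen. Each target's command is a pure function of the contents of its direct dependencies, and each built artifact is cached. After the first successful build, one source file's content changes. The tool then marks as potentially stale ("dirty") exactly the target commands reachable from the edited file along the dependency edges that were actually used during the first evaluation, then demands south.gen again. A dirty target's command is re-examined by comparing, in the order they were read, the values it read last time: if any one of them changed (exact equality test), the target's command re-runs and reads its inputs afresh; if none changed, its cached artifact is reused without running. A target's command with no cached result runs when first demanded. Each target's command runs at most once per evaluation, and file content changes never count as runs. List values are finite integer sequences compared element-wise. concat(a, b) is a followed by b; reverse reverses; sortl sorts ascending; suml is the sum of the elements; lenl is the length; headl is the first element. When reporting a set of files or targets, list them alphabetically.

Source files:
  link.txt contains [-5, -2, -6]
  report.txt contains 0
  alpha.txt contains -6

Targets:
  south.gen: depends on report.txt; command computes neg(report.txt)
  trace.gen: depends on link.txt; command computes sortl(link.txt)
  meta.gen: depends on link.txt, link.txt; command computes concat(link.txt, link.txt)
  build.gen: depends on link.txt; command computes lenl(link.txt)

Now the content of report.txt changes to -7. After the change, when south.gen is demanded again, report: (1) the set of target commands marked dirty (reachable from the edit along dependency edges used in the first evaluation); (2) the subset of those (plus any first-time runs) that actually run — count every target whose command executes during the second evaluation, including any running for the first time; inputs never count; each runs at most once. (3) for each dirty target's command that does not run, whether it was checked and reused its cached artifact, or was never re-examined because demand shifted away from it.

Marked dirty: south.gen.
Target commands that run: south.gen — 1 in total.
Every dirty target's command ran.

First evaluation (everything demanded from the output):
  south.gen = neg(0) = 0

Propagation after the edit:
  south.gen: runs — report.txt 0->-7; result 7.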